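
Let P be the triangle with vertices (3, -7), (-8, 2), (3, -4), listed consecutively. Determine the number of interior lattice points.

The shoelace formula gives twice the area as |[3·2 − (-8)·(-7)] + [(-8)·(-4) − 3·2] + [3·(-7) − 3·(-4)]| = 33, so the area is 33/2.
Summing gcd(|Δx|,|Δy|) over the edges gives the boundary count: gcd(11,9) + gcd(11,6) + gcd(0,3) = 1+1+3 = 5.
Pick's theorem gives I = A − B/2 + 1 = 33/2 − 5/2 + 1 = 15.

15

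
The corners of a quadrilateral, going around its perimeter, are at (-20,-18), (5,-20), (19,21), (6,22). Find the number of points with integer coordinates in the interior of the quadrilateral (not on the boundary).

798

By the shoelace formula, twice the signed area is |((-20)·(-20) − 5·(-18)) + (5·21 − 19·(-20)) + (19·22 − 6·21) + (6·(-18) − (-20)·22)| = 1599, so the area is 1599/2.
Summing gcd(|Δx|,|Δy|) over the edges gives the boundary count: gcd(25,2) + gcd(14,41) + gcd(13,1) + gcd(26,40) = 1+1+1+2 = 5.
Pick's theorem gives I = A − B/2 + 1 = 1599/2 − 5/2 + 1 = 798.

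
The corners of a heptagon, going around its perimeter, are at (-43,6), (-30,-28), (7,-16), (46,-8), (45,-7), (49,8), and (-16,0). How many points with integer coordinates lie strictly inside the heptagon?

The shoelace formula gives twice the area as |((-43)·(-28) − (-30)·6) + ((-30)·(-16) − 7·(-28)) + (7·(-8) − 46·(-16)) + (46·(-7) − 45·(-8)) + (45·8 − 49·(-7)) + (49·0 − (-16)·8) + ((-16)·6 − (-43)·0)| = 3513, so the area is 3513/2.
Along each edge there are gcd(|Δx|,|Δy|)+1 lattice points, so counting each shared vertex once the boundary has gcd(13,34) + gcd(37,12) + gcd(39,8) + gcd(1,1) + gcd(4,15) + gcd(65,8) + gcd(27,6) = 1+1+1+1+1+1+3 = 9.
By Pick's theorem A = I + B/2 − 1, so I = 3513/2 − 9/2 + 1 = 1753.

1753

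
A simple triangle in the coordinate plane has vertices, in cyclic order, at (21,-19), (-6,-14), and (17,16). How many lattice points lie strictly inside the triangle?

The shoelace formula gives twice the area as |[21·(-14) − (-6)·(-19)] + [(-6)·16 − 17·(-14)] + [17·(-19) − 21·16]| = 925, so the area is 462.5.
Summing gcd(|Δx|,|Δy|) over the edges gives the boundary count: gcd(27,5) + gcd(23,30) + gcd(4,35) = 1+1+1 = 3.
By Pick's theorem A = I + B/2 − 1, so I = 462.5 − 3/2 + 1 = 462.

462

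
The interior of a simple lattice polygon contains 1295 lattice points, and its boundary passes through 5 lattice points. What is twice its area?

Pick's theorem states A = I + B/2 − 1, so A = 1295 + 5/2 − 1 = 2593/2.
Hence 2A = 2593.

2593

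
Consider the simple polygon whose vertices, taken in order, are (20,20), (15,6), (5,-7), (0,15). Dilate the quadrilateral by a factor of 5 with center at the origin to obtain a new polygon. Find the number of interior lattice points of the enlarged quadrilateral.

6731

Using the shoelace formula, 2A = |(20·6 − 15·20) + (15·(-7) − 5·6) + (5·15 − 0·(-7)) + (0·20 − 20·15)| = 540, so the area is 270.
Along each edge there are gcd(|Δx|,|Δy|)+1 lattice points, so counting each shared vertex once the boundary has gcd(5,14) + gcd(10,13) + gcd(5,22) + gcd(20,5) = 1+1+1+5 = 8.
Scaling by 5 multiplies the area by 5² = 25 (so the new area is 6750) and multiplies the boundary lattice-point count by 5, giving 40.
By Pick's theorem, the interior count of the dilated polygon is 6750 − 40/2 + 1 = 6731.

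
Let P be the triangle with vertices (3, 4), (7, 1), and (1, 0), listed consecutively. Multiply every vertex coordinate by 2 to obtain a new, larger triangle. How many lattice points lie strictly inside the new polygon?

Using the shoelace formula, 2A = |[3·1 − 7·4] + [7·0 − 1·1] + [1·4 − 3·0]| = 22, so the area is 11.
Along each edge there are gcd(|Δx|,|Δy|)+1 lattice points, so counting each shared vertex once the boundary has gcd(4,3) + gcd(6,1) + gcd(2,4) = 1+1+2 = 4.
Scaling by 2 multiplies the area by 2² = 4 (so the new area is 44) and multiplies the boundary lattice-point count by 2, giving 8.
By Pick's theorem, the interior count of the dilated polygon is 44 − 8/2 + 1 = 41.

41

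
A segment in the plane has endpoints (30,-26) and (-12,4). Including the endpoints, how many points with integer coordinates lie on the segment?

The number of lattice points on a segment between lattice points is gcd(|Δx|,|Δy|) + 1 = gcd(42,30) + 1 = 6 + 1 = 7.

7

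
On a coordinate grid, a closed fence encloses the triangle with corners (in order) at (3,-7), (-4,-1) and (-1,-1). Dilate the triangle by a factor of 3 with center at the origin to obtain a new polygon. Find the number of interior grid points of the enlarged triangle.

The shoelace formula gives twice the area as |[3·(-1) − (-4)·(-7)] + [(-4)·(-1) − (-1)·(-1)] + [(-1)·(-7) − 3·(-1)]| = 18, so the area is 9.
Summing gcd(|Δx|,|Δy|) over the edges gives the boundary count: gcd(7,6) + gcd(3,0) + gcd(4,6) = 1+3+2 = 6.
Scaling by 3 multiplies the area by 3² = 9 (so the new area is 81) and multiplies the boundary lattice-point count by 3, giving 18.
By Pick's theorem, the interior count of the dilated polygon is 81 − 18/2 + 1 = 73.

73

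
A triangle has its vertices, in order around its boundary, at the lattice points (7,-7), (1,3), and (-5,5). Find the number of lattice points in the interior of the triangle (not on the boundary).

By the shoelace formula, twice the signed area is |(7·3 − 1·(-7)) + (1·5 − (-5)·3) + ((-5)·(-7) − 7·5)| = 48, so the area is 24.
The number of boundary lattice points is Σ gcd(|Δx|,|Δy|) = gcd(6,10) + gcd(6,2) + gcd(12,12) = 2+2+12 = 16.
Pick's theorem gives I = A − B/2 + 1 = 24 − 16/2 + 1 = 17.

17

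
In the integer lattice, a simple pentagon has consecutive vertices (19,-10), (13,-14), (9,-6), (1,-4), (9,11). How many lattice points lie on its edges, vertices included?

Along each edge there are gcd(|Δx|,|Δy|)+1 lattice points, so counting each shared vertex once the boundary has gcd(6,4) + gcd(4,8) + gcd(8,2) + gcd(8,15) + gcd(10,21) = 2+4+2+1+1 = 10.

10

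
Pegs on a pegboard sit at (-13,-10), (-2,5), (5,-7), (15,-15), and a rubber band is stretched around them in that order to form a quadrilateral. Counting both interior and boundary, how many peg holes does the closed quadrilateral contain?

Using the shoelace formula, 2A = |[(-13)·5 − (-2)·(-10)] + [(-2)·(-7) − 5·5] + [5·(-15) − 15·(-7)] + [15·(-10) − (-13)·(-15)]| = 411, so the area is 205.5.
Along each edge there are gcd(|Δx|,|Δy|)+1 lattice points, so counting each shared vertex once the boundary has gcd(11,15) + gcd(7,12) + gcd(10,8) + gcd(28,5) = 1+1+2+1 = 5.
Pick's theorem gives I = A − B/2 + 1 = 205.5 − 5/2 + 1 = 204, so the closed region contains I + B = 204 + 5 = 209 lattice points.

209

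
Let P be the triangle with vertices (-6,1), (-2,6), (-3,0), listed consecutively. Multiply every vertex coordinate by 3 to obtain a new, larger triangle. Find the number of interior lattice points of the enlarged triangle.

By the shoelace formula, twice the signed area is |[(-6)·6 − (-2)·1] + [(-2)·0 − (-3)·6] + [(-3)·1 − (-6)·0]| = 19, so the area is 19/2.
Summing gcd(|Δx|,|Δy|) over the edges gives the boundary count: gcd(4,5) + gcd(1,6) + gcd(3,1) = 1+1+1 = 3.
Scaling by 3 multiplies the area by 3² = 9 (so the new area is 85.5) and multiplies the boundary lattice-point count by 3, giving 9.
By Pick's theorem, the interior count of the dilated polygon is 85.5 − 9/2 + 1 = 82.

82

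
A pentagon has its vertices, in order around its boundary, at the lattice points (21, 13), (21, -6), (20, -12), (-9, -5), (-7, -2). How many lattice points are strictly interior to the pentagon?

392

Using the shoelace formula, 2A = |(21·(-6) − 21·13) + (21·(-12) − 20·(-6)) + (20·(-5) − (-9)·(-12)) + ((-9)·(-2) − (-7)·(-5)) + ((-7)·13 − 21·(-2))| = 805, so the area is 805/2.
Summing gcd(|Δx|,|Δy|) over the edges gives the boundary count: gcd(0,19) + gcd(1,6) + gcd(29,7) + gcd(2,3) + gcd(28,15) = 19+1+1+1+1 = 23.
Pick's theorem gives I = A − B/2 + 1 = 805/2 − 23/2 + 1 = 392.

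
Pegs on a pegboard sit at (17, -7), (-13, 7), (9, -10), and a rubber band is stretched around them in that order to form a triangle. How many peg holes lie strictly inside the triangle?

100

Using the shoelace formula, 2A = |[17·7 − (-13)·(-7)] + [(-13)·(-10) − 9·7] + [9·(-7) − 17·(-10)]| = 202, so the area is 101.
Summing gcd(|Δx|,|Δy|) over the edges gives the boundary count: gcd(30,14) + gcd(22,17) + gcd(8,3) = 2+1+1 = 4.
By Pick's theorem A = I + B/2 − 1, so I = 101 − 4/2 + 1 = 100.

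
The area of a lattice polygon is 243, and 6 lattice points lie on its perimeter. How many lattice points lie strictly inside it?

From Pick's theorem, I = A − B/2 + 1 = 243 − 6/2 + 1 = 241.

241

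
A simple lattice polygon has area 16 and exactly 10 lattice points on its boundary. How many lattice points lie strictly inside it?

Pick's theorem A = I + B/2 − 1 rearranges to I = A − B/2 + 1 = 16 − 10/2 + 1 = 12.

12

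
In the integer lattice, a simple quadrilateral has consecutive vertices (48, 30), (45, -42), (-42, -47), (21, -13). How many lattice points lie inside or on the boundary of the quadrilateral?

2233

The shoelace formula gives twice the area as |(48·(-42) − 45·30) + (45·(-47) − (-42)·(-42)) + ((-42)·(-13) − 21·(-47)) + (21·30 − 48·(-13))| = 4458, so the area is 2229.
The number of boundary lattice points is Σ gcd(|Δx|,|Δy|) = gcd(3,72) + gcd(87,5) + gcd(63,34) + gcd(27,43) = 3+1+1+1 = 6.
Pick's theorem gives I = A − B/2 + 1 = 2229 − 6/2 + 1 = 2227, so the closed region contains I + B = 2227 + 6 = 2233 lattice points.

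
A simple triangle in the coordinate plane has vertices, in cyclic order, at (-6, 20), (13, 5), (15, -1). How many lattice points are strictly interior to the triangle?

31

Using the shoelace formula, 2A = |[(-6)·5 − 13·20] + [13·(-1) − 15·5] + [15·20 − (-6)·(-1)]| = 84, so the area is 42.
Summing gcd(|Δx|,|Δy|) over the edges gives the boundary count: gcd(19,15) + gcd(2,6) + gcd(21,21) = 1+2+21 = 24.
By Pick's theorem A = I + B/2 − 1, so I = 42 − 24/2 + 1 = 31.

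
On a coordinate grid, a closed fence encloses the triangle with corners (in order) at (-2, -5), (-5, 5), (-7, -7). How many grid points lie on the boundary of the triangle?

The number of boundary lattice points is Σ gcd(|Δx|,|Δy|) = gcd(3,10) + gcd(2,12) + gcd(5,2) = 1+2+1 = 4.

4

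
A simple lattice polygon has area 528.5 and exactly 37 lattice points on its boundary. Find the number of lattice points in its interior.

From Pick's theorem, I = A − B/2 + 1 = 528.5 − 37/2 + 1 = 511.

511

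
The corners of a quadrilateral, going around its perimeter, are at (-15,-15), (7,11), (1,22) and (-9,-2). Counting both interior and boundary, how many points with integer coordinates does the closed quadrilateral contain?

196

Using the shoelace formula, 2A = |[(-15)·11 − 7·(-15)] + [7·22 − 1·11] + [1·(-2) − (-9)·22] + [(-9)·(-15) − (-15)·(-2)]| = 384, so the area is 192.
Summing gcd(|Δx|,|Δy|) over the edges gives the boundary count: gcd(22,26) + gcd(6,11) + gcd(10,24) + gcd(6,13) = 2+1+2+1 = 6.
Pick's theorem gives I = A − B/2 + 1 = 192 − 6/2 + 1 = 190, so the closed region contains I + B = 190 + 6 = 196 lattice points.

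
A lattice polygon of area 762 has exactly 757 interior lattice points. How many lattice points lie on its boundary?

Pick's theorem gives A = I + B/2 − 1, so B = 2(A − I + 1) = 2(762 − 757 + 1) = 12.

12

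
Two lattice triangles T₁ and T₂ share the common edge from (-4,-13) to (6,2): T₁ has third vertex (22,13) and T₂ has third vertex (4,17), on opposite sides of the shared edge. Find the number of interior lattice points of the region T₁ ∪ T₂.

The union is the simple quadrilateral with vertices (-4,-13), (22,13), (6,2), (4,17) in order.
Using the shoelace formula, 2A = |((-4)·13 − 22·(-13)) + (22·2 − 6·13) + (6·17 − 4·2) + (4·(-13) − (-4)·17)| = 310, so the area is 155.
Along each edge there are gcd(|Δx|,|Δy|)+1 lattice points, so counting each shared vertex once the boundary has gcd(26,26) + gcd(16,11) + gcd(2,15) + gcd(8,30) = 26+1+1+2 = 30.
By Pick's theorem I = A − B/2 + 1 = 155 − 30/2 + 1 = 141.

141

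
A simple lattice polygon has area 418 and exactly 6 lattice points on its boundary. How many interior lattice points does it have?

416

Pick's theorem A = I + B/2 − 1 rearranges to I = A − B/2 + 1 = 418 − 6/2 + 1 = 416.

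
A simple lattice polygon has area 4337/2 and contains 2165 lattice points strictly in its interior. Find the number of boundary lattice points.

9

Pick's theorem gives A = I + B/2 − 1, so B = 2(A − I + 1) = 2(4337/2 − 2165 + 1) = 9.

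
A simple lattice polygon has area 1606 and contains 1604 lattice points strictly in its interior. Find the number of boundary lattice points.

6

Pick's theorem gives A = I + B/2 − 1, so B = 2(A − I + 1) = 2(1606 − 1604 + 1) = 6.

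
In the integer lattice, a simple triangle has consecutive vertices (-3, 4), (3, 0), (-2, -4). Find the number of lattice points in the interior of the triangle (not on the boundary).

By the shoelace formula, twice the signed area is |((-3)·0 − 3·4) + (3·(-4) − (-2)·0) + ((-2)·4 − (-3)·(-4))| = 44, so the area is 22.
Summing gcd(|Δx|,|Δy|) over the edges gives the boundary count: gcd(6,4) + gcd(5,4) + gcd(1,8) = 2+1+1 = 4.
By Pick's theorem A = I + B/2 − 1, so I = 22 − 4/2 + 1 = 21.

21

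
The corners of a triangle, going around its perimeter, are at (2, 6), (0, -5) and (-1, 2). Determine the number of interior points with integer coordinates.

Using the shoelace formula, 2A = |(2·(-5) − 0·6) + (0·2 − (-1)·(-5)) + ((-1)·6 − 2·2)| = 25, so the area is 25/2.
The number of boundary lattice points is Σ gcd(|Δx|,|Δy|) = gcd(2,11) + gcd(1,7) + gcd(3,4) = 1+1+1 = 3.
Pick's theorem gives I = A − B/2 + 1 = 25/2 − 3/2 + 1 = 12.

12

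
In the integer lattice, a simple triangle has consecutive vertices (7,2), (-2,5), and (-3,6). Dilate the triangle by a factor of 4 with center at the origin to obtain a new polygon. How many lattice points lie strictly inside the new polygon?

The shoelace formula gives twice the area as |(7·5 − (-2)·2) + ((-2)·6 − (-3)·5) + ((-3)·2 − 7·6)| = 6, so the area is 3.
Along each edge there are gcd(|Δx|,|Δy|)+1 lattice points, so counting each shared vertex once the boundary has gcd(9,3) + gcd(1,1) + gcd(10,4) = 3+1+2 = 6.
Scaling by 4 multiplies the area by 4² = 16 (so the new area is 48) and multiplies the boundary lattice-point count by 4, giving 24.
By Pick's theorem, the interior count of the dilated polygon is 48 − 24/2 + 1 = 37.

37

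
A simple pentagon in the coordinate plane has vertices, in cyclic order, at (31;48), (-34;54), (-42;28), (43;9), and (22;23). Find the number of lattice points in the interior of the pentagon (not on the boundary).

By the shoelace formula, twice the signed area is |(31·54 − (-34)·48) + ((-34)·28 − (-42)·54) + ((-42)·9 − 43·28) + (43·23 − 22·9) + (22·48 − 31·23)| = 4174, so the area is 2087.
The number of boundary lattice points is Σ gcd(|Δx|,|Δy|) = gcd(65,6) + gcd(8,26) + gcd(85,19) + gcd(21,14) + gcd(9,25) = 1+2+1+7+1 = 12.
Pick's theorem gives I = A − B/2 + 1 = 2087 − 12/2 + 1 = 2082.

2082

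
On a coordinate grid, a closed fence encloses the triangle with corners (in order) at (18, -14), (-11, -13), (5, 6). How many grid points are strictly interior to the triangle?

The shoelace formula gives twice the area as |(18·(-13) − (-11)·(-14)) + ((-11)·6 − 5·(-13)) + (5·(-14) − 18·6)| = 567, so the area is 567/2.
The number of boundary lattice points is Σ gcd(|Δx|,|Δy|) = gcd(29,1) + gcd(16,19) + gcd(13,20) = 1+1+1 = 3.
Pick's theorem gives I = A − B/2 + 1 = 567/2 − 3/2 + 1 = 283.

283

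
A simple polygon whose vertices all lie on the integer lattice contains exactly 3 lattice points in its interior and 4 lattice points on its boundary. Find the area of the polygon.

By Pick's theorem, A = I + B/2 − 1 = 3 + 4/2 − 1 = 4.

4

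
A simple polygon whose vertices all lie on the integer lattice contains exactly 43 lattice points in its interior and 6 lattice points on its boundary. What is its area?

Pick's theorem states A = I + B/2 − 1, so A = 43 + 6/2 − 1 = 45.

45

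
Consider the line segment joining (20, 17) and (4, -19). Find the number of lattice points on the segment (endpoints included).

The number of lattice points on a segment between lattice points is gcd(|Δx|,|Δy|) + 1 = gcd(16,36) + 1 = 4 + 1 = 5.

5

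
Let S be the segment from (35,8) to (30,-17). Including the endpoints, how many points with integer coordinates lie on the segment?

6

The number of lattice points on a segment between lattice points is gcd(|Δx|,|Δy|) + 1 = gcd(5,25) + 1 = 5 + 1 = 6.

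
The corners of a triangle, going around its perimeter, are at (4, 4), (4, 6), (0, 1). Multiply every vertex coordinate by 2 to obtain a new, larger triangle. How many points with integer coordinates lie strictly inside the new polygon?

The shoelace formula gives twice the area as |(4·6 − 4·4) + (4·1 − 0·6) + (0·4 − 4·1)| = 8, so the area is 4.
Along each edge there are gcd(|Δx|,|Δy|)+1 lattice points, so counting each shared vertex once the boundary has gcd(0,2) + gcd(4,5) + gcd(4,3) = 2+1+1 = 4.
Scaling by 2 multiplies the area by 2² = 4 (so the new area is 16) and multiplies the boundary lattice-point count by 2, giving 8.
By Pick's theorem, the interior count of the dilated polygon is 16 − 8/2 + 1 = 13.

13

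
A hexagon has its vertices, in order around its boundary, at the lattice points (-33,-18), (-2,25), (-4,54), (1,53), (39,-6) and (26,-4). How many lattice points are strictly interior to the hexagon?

By the shoelace formula, twice the signed area is |((-33)·25 − (-2)·(-18)) + ((-2)·54 − (-4)·25) + ((-4)·53 − 1·54) + (1·(-6) − 39·53) + (39·(-4) − 26·(-6)) + (26·(-18) − (-33)·(-4))| = 3808, so the area is 1904.
Summing gcd(|Δx|,|Δy|) over the edges gives the boundary count: gcd(31,43) + gcd(2,29) + gcd(5,1) + gcd(38,59) + gcd(13,2) + gcd(59,14) = 1+1+1+1+1+1 = 6.
Pick's theorem gives I = A − B/2 + 1 = 1904 − 6/2 + 1 = 1902.

1902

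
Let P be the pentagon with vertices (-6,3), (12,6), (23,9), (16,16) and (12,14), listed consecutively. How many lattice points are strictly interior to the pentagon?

The shoelace formula gives twice the area as |[(-6)·6 − 12·3] + [12·9 − 23·6] + [23·16 − 16·9] + [16·14 − 12·16] + [12·3 − (-6)·14]| = 274, so the area is 137.
Along each edge there are gcd(|Δx|,|Δy|)+1 lattice points, so counting each shared vertex once the boundary has gcd(18,3) + gcd(11,3) + gcd(7,7) + gcd(4,2) + gcd(18,11) = 3+1+7+2+1 = 14.
Pick's theorem gives I = A − B/2 + 1 = 137 − 14/2 + 1 = 131.

131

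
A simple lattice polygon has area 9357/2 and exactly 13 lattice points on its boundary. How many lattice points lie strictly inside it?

4673

From Pick's theorem, I = A − B/2 + 1 = 9357/2 − 13/2 + 1 = 4673.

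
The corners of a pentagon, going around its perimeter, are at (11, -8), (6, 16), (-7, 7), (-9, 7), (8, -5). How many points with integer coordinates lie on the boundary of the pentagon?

Summing gcd(|Δx|,|Δy|) over the edges gives the boundary count: gcd(5,24) + gcd(13,9) + gcd(2,0) + gcd(17,12) + gcd(3,3) = 1+1+2+1+3 = 8.

8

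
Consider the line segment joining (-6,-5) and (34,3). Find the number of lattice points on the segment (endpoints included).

The number of lattice points on a segment between lattice points is gcd(|Δx|,|Δy|) + 1 = gcd(40,8) + 1 = 8 + 1 = 9.

9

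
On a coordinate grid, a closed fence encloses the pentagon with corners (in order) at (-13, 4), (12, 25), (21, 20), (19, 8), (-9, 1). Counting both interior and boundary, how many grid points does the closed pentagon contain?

408

By the shoelace formula, twice the signed area is |((-13)·25 − 12·4) + (12·20 − 21·25) + (21·8 − 19·20) + (19·1 − (-9)·8) + ((-9)·4 − (-13)·1)| = 802, so the area is 401.
The number of boundary lattice points is Σ gcd(|Δx|,|Δy|) = gcd(25,21) + gcd(9,5) + gcd(2,12) + gcd(28,7) + gcd(4,3) = 1+1+2+7+1 = 12.
Pick's theorem gives I = A − B/2 + 1 = 401 − 12/2 + 1 = 396, so the closed region contains I + B = 396 + 12 = 408 lattice points.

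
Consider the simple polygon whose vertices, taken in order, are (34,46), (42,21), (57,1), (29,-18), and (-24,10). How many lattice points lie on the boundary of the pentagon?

Summing gcd(|Δx|,|Δy|) over the edges gives the boundary count: gcd(8,25) + gcd(15,20) + gcd(28,19) + gcd(53,28) + gcd(58,36) = 1+5+1+1+2 = 10.

10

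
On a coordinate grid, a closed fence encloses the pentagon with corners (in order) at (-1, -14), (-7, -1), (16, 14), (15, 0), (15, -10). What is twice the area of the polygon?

759

The shoelace formula gives twice the area as |[(-1)·(-1) − (-7)·(-14)] + [(-7)·14 − 16·(-1)] + [16·0 − 15·14] + [15·(-10) − 15·0] + [15·(-14) − (-1)·(-10)]| = 759, so the area is 759/2.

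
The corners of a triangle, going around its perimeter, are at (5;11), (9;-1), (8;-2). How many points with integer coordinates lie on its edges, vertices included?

6

Summing gcd(|Δx|,|Δy|) over the edges gives the boundary count: gcd(4,12) + gcd(1,1) + gcd(3,13) = 4+1+1 = 6.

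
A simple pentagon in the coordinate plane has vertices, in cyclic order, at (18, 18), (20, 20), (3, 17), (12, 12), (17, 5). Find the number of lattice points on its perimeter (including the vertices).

Along each edge there are gcd(|Δx|,|Δy|)+1 lattice points, so counting each shared vertex once the boundary has gcd(2,2) + gcd(17,3) + gcd(9,5) + gcd(5,7) + gcd(1,13) = 2+1+1+1+1 = 6.

6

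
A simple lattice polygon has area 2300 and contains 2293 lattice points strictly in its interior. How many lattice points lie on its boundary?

16

Pick's theorem gives A = I + B/2 − 1, so B = 2(A − I + 1) = 2(2300 − 2293 + 1) = 16.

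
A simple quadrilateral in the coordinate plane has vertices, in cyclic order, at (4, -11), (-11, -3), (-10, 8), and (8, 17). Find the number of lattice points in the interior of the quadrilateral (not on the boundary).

314

The shoelace formula gives twice the area as |[4·(-3) − (-11)·(-11)] + [(-11)·8 − (-10)·(-3)] + [(-10)·17 − 8·8] + [8·(-11) − 4·17]| = 641, so the area is 641/2.
Along each edge there are gcd(|Δx|,|Δy|)+1 lattice points, so counting each shared vertex once the boundary has gcd(15,8) + gcd(1,11) + gcd(18,9) + gcd(4,28) = 1+1+9+4 = 15.
Pick's theorem gives I = A − B/2 + 1 = 641/2 − 15/2 + 1 = 314.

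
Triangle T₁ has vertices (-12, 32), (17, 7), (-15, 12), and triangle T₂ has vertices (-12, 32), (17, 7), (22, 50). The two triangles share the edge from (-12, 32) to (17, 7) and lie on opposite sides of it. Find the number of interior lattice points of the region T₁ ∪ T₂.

The union is the simple quadrilateral with vertices (-12, 32), (-15, 12), (17, 7), (22, 50) in order.
Using the shoelace formula, 2A = |[(-12)·12 − (-15)·32] + [(-15)·7 − 17·12] + [17·50 − 22·7] + [22·32 − (-12)·50]| = 2027, so the area is 1013.5.
The number of boundary lattice points is Σ gcd(|Δx|,|Δy|) = gcd(3,20) + gcd(32,5) + gcd(5,43) + gcd(34,18) = 1+1+1+2 = 5.
By Pick's theorem I = A − B/2 + 1 = 1013.5 − 5/2 + 1 = 1012.

1012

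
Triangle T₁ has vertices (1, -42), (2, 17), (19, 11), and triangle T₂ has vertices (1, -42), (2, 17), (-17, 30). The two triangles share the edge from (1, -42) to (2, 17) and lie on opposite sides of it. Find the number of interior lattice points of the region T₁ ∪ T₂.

The union is the simple quadrilateral with vertices (1, -42), (19, 11), (2, 17), (-17, 30) in order.
The shoelace formula gives twice the area as |[1·11 − 19·(-42)] + [19·17 − 2·11] + [2·30 − (-17)·17] + [(-17)·(-42) − 1·30]| = 2143, so the area is 2143/2.
Summing gcd(|Δx|,|Δy|) over the edges gives the boundary count: gcd(18,53) + gcd(17,6) + gcd(19,13) + gcd(18,72) = 1+1+1+18 = 21.
By Pick's theorem I = A − B/2 + 1 = 2143/2 − 21/2 + 1 = 1062.

1062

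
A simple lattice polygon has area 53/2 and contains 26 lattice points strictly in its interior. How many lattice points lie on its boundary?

3

Pick's theorem gives A = I + B/2 − 1, so B = 2(A − I + 1) = 2(53/2 − 26 + 1) = 3.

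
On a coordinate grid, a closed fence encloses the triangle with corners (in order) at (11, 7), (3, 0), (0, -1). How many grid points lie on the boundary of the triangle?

3

The number of boundary lattice points is Σ gcd(|Δx|,|Δy|) = gcd(8,7) + gcd(3,1) + gcd(11,8) = 1+1+1 = 3.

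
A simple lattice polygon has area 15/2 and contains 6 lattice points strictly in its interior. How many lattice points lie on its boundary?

5

Pick's theorem gives A = I + B/2 − 1, so B = 2(A − I + 1) = 2(15/2 − 6 + 1) = 5.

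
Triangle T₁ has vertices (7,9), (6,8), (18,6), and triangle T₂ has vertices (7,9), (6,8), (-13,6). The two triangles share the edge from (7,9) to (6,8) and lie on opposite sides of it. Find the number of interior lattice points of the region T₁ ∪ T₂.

14

The union is the simple quadrilateral with vertices (7,9), (18,6), (6,8), (-13,6) in order.
Using the shoelace formula, 2A = |[7·6 − 18·9] + [18·8 − 6·6] + [6·6 − (-13)·8] + [(-13)·9 − 7·6]| = 31, so the area is 31/2.
The number of boundary lattice points is Σ gcd(|Δx|,|Δy|) = gcd(11,3) + gcd(12,2) + gcd(19,2) + gcd(20,3) = 1+2+1+1 = 5.
By Pick's theorem I = A − B/2 + 1 = 31/2 − 5/2 + 1 = 14.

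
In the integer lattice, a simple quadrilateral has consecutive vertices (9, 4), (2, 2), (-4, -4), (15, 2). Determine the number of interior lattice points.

The shoelace formula gives twice the area as |[9·2 − 2·4] + [2·(-4) − (-4)·2] + [(-4)·2 − 15·(-4)] + [15·4 − 9·2]| = 104, so the area is 52.
The number of boundary lattice points is Σ gcd(|Δx|,|Δy|) = gcd(7,2) + gcd(6,6) + gcd(19,6) + gcd(6,2) = 1+6+1+2 = 10.
Pick's theorem gives I = A − B/2 + 1 = 52 − 10/2 + 1 = 48.

48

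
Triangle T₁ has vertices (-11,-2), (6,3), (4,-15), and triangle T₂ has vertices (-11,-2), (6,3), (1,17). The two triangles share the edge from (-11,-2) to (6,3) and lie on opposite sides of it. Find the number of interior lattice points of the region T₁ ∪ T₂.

278

The union is the simple quadrilateral with vertices (-11,-2), (4,-15), (6,3), (1,17) in order.
Using the shoelace formula, 2A = |[(-11)·(-15) − 4·(-2)] + [4·3 − 6·(-15)] + [6·17 − 1·3] + [1·(-2) − (-11)·17]| = 559, so the area is 559/2.
The number of boundary lattice points is Σ gcd(|Δx|,|Δy|) = gcd(15,13) + gcd(2,18) + gcd(5,14) + gcd(12,19) = 1+2+1+1 = 5.
By Pick's theorem I = A − B/2 + 1 = 559/2 − 5/2 + 1 = 278.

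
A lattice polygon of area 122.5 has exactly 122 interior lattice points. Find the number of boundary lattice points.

3

Pick's theorem gives A = I + B/2 − 1, so B = 2(A − I + 1) = 2(122.5 − 122 + 1) = 3.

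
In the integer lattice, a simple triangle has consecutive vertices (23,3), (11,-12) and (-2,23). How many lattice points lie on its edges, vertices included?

9

The number of boundary lattice points is Σ gcd(|Δx|,|Δy|) = gcd(12,15) + gcd(13,35) + gcd(25,20) = 3+1+5 = 9.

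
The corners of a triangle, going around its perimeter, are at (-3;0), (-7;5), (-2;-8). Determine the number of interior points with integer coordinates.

13

The shoelace formula gives twice the area as |[(-3)·5 − (-7)·0] + [(-7)·(-8) − (-2)·5] + [(-2)·0 − (-3)·(-8)]| = 27, so the area is 27/2.
Along each edge there are gcd(|Δx|,|Δy|)+1 lattice points, so counting each shared vertex once the boundary has gcd(4,5) + gcd(5,13) + gcd(1,8) = 1+1+1 = 3.
By Pick's theorem A = I + B/2 − 1, so I = 27/2 − 3/2 + 1 = 13.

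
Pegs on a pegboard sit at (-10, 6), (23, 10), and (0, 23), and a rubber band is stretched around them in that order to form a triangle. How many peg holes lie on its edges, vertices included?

3

Summing gcd(|Δx|,|Δy|) over the edges gives the boundary count: gcd(33,4) + gcd(23,13) + gcd(10,17) = 1+1+1 = 3.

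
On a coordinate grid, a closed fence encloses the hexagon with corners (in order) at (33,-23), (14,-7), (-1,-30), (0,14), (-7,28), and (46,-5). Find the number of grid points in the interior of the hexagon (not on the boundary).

The shoelace formula gives twice the area as |(33·(-7) − 14·(-23)) + (14·(-30) − (-1)·(-7)) + ((-1)·14 − 0·(-30)) + (0·28 − (-7)·14) + ((-7)·(-5) − 46·28) + (46·(-23) − 33·(-5))| = 2398, so the area is 1199.
Along each edge there are gcd(|Δx|,|Δy|)+1 lattice points, so counting each shared vertex once the boundary has gcd(19,16) + gcd(15,23) + gcd(1,44) + gcd(7,14) + gcd(53,33) + gcd(13,18) = 1+1+1+7+1+1 = 12.
Pick's theorem gives I = A − B/2 + 1 = 1199 − 12/2 + 1 = 1194.

1194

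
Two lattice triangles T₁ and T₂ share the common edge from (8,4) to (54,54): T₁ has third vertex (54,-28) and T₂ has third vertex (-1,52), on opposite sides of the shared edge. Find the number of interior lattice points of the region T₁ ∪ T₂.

The union is the simple quadrilateral with vertices (8,4), (54,-28), (54,54), (-1,52) in order.
The shoelace formula gives twice the area as |[8·(-28) − 54·4] + [54·54 − 54·(-28)] + [54·52 − (-1)·54] + [(-1)·4 − 8·52]| = 6430, so the area is 3215.
The number of boundary lattice points is Σ gcd(|Δx|,|Δy|) = gcd(46,32) + gcd(0,82) + gcd(55,2) + gcd(9,48) = 2+82+1+3 = 88.
By Pick's theorem I = A − B/2 + 1 = 3215 − 88/2 + 1 = 3172.

3172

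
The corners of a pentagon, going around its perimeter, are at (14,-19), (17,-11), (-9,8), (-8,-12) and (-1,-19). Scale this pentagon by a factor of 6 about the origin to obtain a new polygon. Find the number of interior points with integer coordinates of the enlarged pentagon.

Using the shoelace formula, 2A = |[14·(-11) − 17·(-19)] + [17·8 − (-9)·(-11)] + [(-9)·(-12) − (-8)·8] + [(-8)·(-19) − (-1)·(-12)] + [(-1)·(-19) − 14·(-19)]| = 803, so the area is 803/2.
The number of boundary lattice points is Σ gcd(|Δx|,|Δy|) = gcd(3,8) + gcd(26,19) + gcd(1,20) + gcd(7,7) + gcd(15,0) = 1+1+1+7+15 = 25.
Scaling by 6 multiplies the area by 6² = 36 (so the new area is 14454) and multiplies the boundary lattice-point count by 6, giving 150.
By Pick's theorem, the interior count of the dilated polygon is 14454 − 150/2 + 1 = 14380.

14380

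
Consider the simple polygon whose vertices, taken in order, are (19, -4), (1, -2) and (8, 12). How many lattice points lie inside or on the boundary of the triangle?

The shoelace formula gives twice the area as |[19·(-2) − 1·(-4)] + [1·12 − 8·(-2)] + [8·(-4) − 19·12]| = 266, so the area is 133.
Summing gcd(|Δx|,|Δy|) over the edges gives the boundary count: gcd(18,2) + gcd(7,14) + gcd(11,16) = 2+7+1 = 10.
Pick's theorem gives I = A − B/2 + 1 = 133 − 10/2 + 1 = 129, so the closed region contains I + B = 129 + 10 = 139 lattice points.

139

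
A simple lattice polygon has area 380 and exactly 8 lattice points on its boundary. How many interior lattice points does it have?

377

Pick's theorem A = I + B/2 − 1 rearranges to I = A − B/2 + 1 = 380 − 8/2 + 1 = 377.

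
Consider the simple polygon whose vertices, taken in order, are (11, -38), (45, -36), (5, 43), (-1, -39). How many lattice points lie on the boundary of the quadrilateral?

The number of boundary lattice points is Σ gcd(|Δx|,|Δy|) = gcd(34,2) + gcd(40,79) + gcd(6,82) + gcd(12,1) = 2+1+2+1 = 6.

6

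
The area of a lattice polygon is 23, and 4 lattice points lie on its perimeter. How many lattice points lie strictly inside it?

22

Pick's theorem A = I + B/2 − 1 rearranges to I = A − B/2 + 1 = 23 − 4/2 + 1 = 22.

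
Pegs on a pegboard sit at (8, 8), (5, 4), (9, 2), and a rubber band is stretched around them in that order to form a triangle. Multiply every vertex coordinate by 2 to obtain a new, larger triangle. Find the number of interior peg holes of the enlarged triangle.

41

By the shoelace formula, twice the signed area is |[8·4 − 5·8] + [5·2 − 9·4] + [9·8 − 8·2]| = 22, so the area is 11.
Along each edge there are gcd(|Δx|,|Δy|)+1 lattice points, so counting each shared vertex once the boundary has gcd(3,4) + gcd(4,2) + gcd(1,6) = 1+2+1 = 4.
Scaling by 2 multiplies the area by 2² = 4 (so the new area is 44) and multiplies the boundary lattice-point count by 2, giving 8.
By Pick's theorem, the interior count of the dilated polygon is 44 − 8/2 + 1 = 41.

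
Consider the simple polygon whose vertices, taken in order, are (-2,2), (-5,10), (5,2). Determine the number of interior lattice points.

The shoelace formula gives twice the area as |((-2)·10 − (-5)·2) + ((-5)·2 − 5·10) + (5·2 − (-2)·2)| = 56, so the area is 28.
Summing gcd(|Δx|,|Δy|) over the edges gives the boundary count: gcd(3,8) + gcd(10,8) + gcd(7,0) = 1+2+7 = 10.
By Pick's theorem A = I + B/2 − 1, so I = 28 − 10/2 + 1 = 24.

24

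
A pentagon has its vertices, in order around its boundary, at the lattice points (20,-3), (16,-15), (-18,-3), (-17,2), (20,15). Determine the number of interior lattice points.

644

Using the shoelace formula, 2A = |(20·(-15) − 16·(-3)) + (16·(-3) − (-18)·(-15)) + ((-18)·2 − (-17)·(-3)) + ((-17)·15 − 20·2) + (20·(-3) − 20·15)| = 1312, so the area is 656.
The number of boundary lattice points is Σ gcd(|Δx|,|Δy|) = gcd(4,12) + gcd(34,12) + gcd(1,5) + gcd(37,13) + gcd(0,18) = 4+2+1+1+18 = 26.
By Pick's theorem A = I + B/2 − 1, so I = 656 − 26/2 + 1 = 644.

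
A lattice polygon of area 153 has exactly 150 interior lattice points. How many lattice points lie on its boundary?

Pick's theorem gives A = I + B/2 − 1, so B = 2(A − I + 1) = 2(153 − 150 + 1) = 8.

8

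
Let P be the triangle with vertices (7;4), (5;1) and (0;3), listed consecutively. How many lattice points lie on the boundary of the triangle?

3

Summing gcd(|Δx|,|Δy|) over the edges gives the boundary count: gcd(2,3) + gcd(5,2) + gcd(7,1) = 1+1+1 = 3.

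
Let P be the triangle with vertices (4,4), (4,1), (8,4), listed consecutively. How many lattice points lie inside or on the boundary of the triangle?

Using the shoelace formula, 2A = |[4·1 − 4·4] + [4·4 − 8·1] + [8·4 − 4·4]| = 12, so the area is 6.
The number of boundary lattice points is Σ gcd(|Δx|,|Δy|) = gcd(0,3) + gcd(4,3) + gcd(4,0) = 3+1+4 = 8.
Pick's theorem gives I = A − B/2 + 1 = 6 − 8/2 + 1 = 3, so the closed region contains I + B = 3 + 8 = 11 lattice points.

11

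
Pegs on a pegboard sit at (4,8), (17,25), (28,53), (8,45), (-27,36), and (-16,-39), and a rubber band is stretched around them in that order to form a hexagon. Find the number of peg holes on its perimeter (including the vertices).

9

The number of boundary lattice points is Σ gcd(|Δx|,|Δy|) = gcd(13,17) + gcd(11,28) + gcd(20,8) + gcd(35,9) + gcd(11,75) + gcd(20,47) = 1+1+4+1+1+1 = 9.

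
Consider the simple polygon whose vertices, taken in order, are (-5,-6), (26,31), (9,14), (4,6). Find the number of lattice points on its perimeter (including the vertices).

The number of boundary lattice points is Σ gcd(|Δx|,|Δy|) = gcd(31,37) + gcd(17,17) + gcd(5,8) + gcd(9,12) = 1+17+1+3 = 22.

22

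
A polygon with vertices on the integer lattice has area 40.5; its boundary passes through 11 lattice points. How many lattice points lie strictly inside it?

36

Pick's theorem A = I + B/2 − 1 rearranges to I = A − B/2 + 1 = 40.5 − 11/2 + 1 = 36.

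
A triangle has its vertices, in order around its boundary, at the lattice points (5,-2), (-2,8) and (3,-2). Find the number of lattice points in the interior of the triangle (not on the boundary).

By the shoelace formula, twice the signed area is |[5·8 − (-2)·(-2)] + [(-2)·(-2) − 3·8] + [3·(-2) − 5·(-2)]| = 20, so the area is 10.
Along each edge there are gcd(|Δx|,|Δy|)+1 lattice points, so counting each shared vertex once the boundary has gcd(7,10) + gcd(5,10) + gcd(2,0) = 1+5+2 = 8.
By Pick's theorem A = I + B/2 − 1, so I = 10 − 8/2 + 1 = 7.

7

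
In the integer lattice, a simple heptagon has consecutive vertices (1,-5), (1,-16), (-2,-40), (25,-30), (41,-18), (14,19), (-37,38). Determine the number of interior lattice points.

Using the shoelace formula, 2A = |[1·(-16) − 1·(-5)] + [1·(-40) − (-2)·(-16)] + [(-2)·(-30) − 25·(-40)] + [25·(-18) − 41·(-30)] + [41·19 − 14·(-18)] + [14·38 − (-37)·19] + [(-37)·(-5) − 1·38]| = 4170, so the area is 2085.
Summing gcd(|Δx|,|Δy|) over the edges gives the boundary count: gcd(0,11) + gcd(3,24) + gcd(27,10) + gcd(16,12) + gcd(27,37) + gcd(51,19) + gcd(38,43) = 11+3+1+4+1+1+1 = 22.
Pick's theorem gives I = A − B/2 + 1 = 2085 − 22/2 + 1 = 2075.

2075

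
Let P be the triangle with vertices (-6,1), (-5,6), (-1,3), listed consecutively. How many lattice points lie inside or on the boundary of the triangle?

14

By the shoelace formula, twice the signed area is |[(-6)·6 − (-5)·1] + [(-5)·3 − (-1)·6] + [(-1)·1 − (-6)·3]| = 23, so the area is 11.5.
The number of boundary lattice points is Σ gcd(|Δx|,|Δy|) = gcd(1,5) + gcd(4,3) + gcd(5,2) = 1+1+1 = 3.
Pick's theorem gives I = A − B/2 + 1 = 11.5 − 3/2 + 1 = 11, so the closed region contains I + B = 11 + 3 = 14 lattice points.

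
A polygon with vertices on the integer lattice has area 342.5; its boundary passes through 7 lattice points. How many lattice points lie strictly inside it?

From Pick's theorem, I = A − B/2 + 1 = 342.5 − 7/2 + 1 = 340.

340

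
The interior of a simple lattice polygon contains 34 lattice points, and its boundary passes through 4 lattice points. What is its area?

35

Pick's theorem states A = I + B/2 − 1, so A = 34 + 4/2 − 1 = 35.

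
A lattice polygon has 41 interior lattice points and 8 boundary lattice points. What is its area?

By Pick's theorem, A = I + B/2 − 1 = 41 + 8/2 − 1 = 44.

44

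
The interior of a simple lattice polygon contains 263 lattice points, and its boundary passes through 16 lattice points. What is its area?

270

By Pick's theorem, A = I + B/2 − 1 = 263 + 16/2 − 1 = 270.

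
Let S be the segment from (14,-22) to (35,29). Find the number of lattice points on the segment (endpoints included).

The number of lattice points on a segment between lattice points is gcd(|Δx|,|Δy|) + 1 = gcd(21,51) + 1 = 3 + 1 = 4.

4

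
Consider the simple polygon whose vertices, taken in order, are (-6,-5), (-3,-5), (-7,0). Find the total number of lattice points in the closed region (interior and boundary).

11

Using the shoelace formula, 2A = |[(-6)·(-5) − (-3)·(-5)] + [(-3)·0 − (-7)·(-5)] + [(-7)·(-5) − (-6)·0]| = 15, so the area is 15/2.
Summing gcd(|Δx|,|Δy|) over the edges gives the boundary count: gcd(3,0) + gcd(4,5) + gcd(1,5) = 3+1+1 = 5.
Pick's theorem gives I = A − B/2 + 1 = 15/2 − 5/2 + 1 = 6, so the closed region contains I + B = 6 + 5 = 11 lattice points.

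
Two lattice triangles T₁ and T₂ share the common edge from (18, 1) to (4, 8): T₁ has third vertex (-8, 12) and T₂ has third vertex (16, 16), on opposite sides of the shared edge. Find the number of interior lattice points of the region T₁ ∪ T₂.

The union is the simple quadrilateral with vertices (18, 1), (-8, 12), (4, 8), (16, 16) in order.
Using the shoelace formula, 2A = |[18·12 − (-8)·1] + [(-8)·8 − 4·12] + [4·16 − 16·8] + [16·1 − 18·16]| = 224, so the area is 112.
Summing gcd(|Δx|,|Δy|) over the edges gives the boundary count: gcd(26,11) + gcd(12,4) + gcd(12,8) + gcd(2,15) = 1+4+4+1 = 10.
By Pick's theorem I = A − B/2 + 1 = 112 − 10/2 + 1 = 108.

108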